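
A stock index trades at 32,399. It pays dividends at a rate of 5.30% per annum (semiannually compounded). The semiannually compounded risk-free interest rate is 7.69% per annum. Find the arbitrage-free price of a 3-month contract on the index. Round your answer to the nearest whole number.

32,587

F = S · (1+r/2)^(2T) / (1+q/2)^(2T)
= 32399 × 1.019044 / 1.013163 = 32399 × 1.005805
F = 32,587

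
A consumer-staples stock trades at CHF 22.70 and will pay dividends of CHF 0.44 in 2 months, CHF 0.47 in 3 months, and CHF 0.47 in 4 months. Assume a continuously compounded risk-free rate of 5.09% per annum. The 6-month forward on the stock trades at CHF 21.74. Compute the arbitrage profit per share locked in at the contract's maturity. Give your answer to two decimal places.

CHF 0.15 per share

PV(dividends) I = 0.44·e^(−0.0509·2/12) + 0.47·e^(−0.0509·3/12) + 0.47·e^(−0.0509·4/12) = 1.3624
Fair forward F* = (S − I)·e^(rT) = (22.70 − 1.3624)·e^0.025450 = 21.3376 × 1.025777 = 21.8876
Market CHF 21.74 < fair 21.8876: forward underpriced → reverse cash-and-carry (short the stock, invest proceeds at r, pay the dividends, go long the forward).
Profit at T = |F_mkt − F*| = |21.74 − 21.8876| = CHF 0.15 per share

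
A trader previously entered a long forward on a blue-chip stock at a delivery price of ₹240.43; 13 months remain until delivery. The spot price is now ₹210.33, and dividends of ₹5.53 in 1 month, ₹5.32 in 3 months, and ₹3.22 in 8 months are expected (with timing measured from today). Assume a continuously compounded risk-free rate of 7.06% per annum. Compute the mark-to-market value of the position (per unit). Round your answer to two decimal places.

PV(remaining dividends) I = 5.53·e^(−0.0706·1/12) + 5.32·e^(−0.0706·3/12) + 3.22·e^(−0.0706·8/12) = 13.7964
Current forward F = (S − I)·e^(rT) = (210.33 − 13.7964)·e^(0.0706·13/12) = 196.5336 × 1.079484 = 212.1549
Value (long) = (F − K)·e^(−rT) = (212.1549 − 240.43) × 0.926368 = -26.1931
Value = -₹26.19

-₹26.19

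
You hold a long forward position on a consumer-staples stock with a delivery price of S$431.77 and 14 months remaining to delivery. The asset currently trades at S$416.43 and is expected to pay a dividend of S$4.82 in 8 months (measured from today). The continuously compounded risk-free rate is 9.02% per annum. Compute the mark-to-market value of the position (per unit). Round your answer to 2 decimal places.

PV(remaining dividends) I = 4.82·e^(−0.0902·8/12) = 4.5387
Current forward F = (S − I)·e^(rT) = (416.43 − 4.5387)·e^(0.0902·14/12) = 411.8913 × 1.110970 = 457.5989
Value (long) = (F − K)·e^(−rT) = (457.5989 − 431.77) × 0.900114 = 23.2490
Value = S$23.25

S$23.25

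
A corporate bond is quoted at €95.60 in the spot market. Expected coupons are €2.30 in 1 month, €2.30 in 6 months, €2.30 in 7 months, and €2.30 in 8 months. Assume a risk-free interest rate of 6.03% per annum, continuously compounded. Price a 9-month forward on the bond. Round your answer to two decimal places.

PV(coupons) I = 2.30·e^(−0.0603·1/12) + 2.30·e^(−0.0603·6/12) + 2.30·e^(−0.0603·7/12) + 2.30·e^(−0.0603·8/12)
I = 2.2885 + 2.2317 + 2.2205 + 2.2094 = 8.9501
F = (S − I)·e^(rT) = (95.60 − 8.9501) · e^(0.0603·9/12)
= 86.6499 · e^0.045225 = 86.6499 × 1.046263 = €90.66

€90.66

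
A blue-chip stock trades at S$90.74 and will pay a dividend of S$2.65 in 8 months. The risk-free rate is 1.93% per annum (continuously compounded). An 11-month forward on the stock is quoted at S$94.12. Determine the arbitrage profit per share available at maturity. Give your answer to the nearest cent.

PV(dividends) I = 2.65·e^(−0.0193·8/12) = 2.6161
Fair forward F* = (S − I)·e^(rT) = (90.74 − 2.6161)·e^0.017692 = 88.1239 × 1.017849 = 89.6968
Market S$94.12 > fair 89.6968: forward overpriced → cash-and-carry (borrow at r, buy the stock and collect the dividends, short the forward).
Profit at T = |F_mkt − F*| = |94.12 − 89.6968| = S$4.42 per share

S$4.42 per share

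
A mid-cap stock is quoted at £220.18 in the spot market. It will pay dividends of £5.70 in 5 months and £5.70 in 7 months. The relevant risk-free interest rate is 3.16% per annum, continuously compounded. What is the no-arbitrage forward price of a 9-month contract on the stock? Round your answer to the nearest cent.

PV(dividends) I = 5.70·e^(−0.0316·5/12) + 5.70·e^(−0.0316·7/12)
I = 5.6254 + 5.5959 = 11.2213
F = (S − I)·e^(rT) = (220.18 − 11.2213) · e^(0.0316·9/12)
= 208.9587 · e^0.023700 = 208.9587 × 1.023983 = £213.97

£213.97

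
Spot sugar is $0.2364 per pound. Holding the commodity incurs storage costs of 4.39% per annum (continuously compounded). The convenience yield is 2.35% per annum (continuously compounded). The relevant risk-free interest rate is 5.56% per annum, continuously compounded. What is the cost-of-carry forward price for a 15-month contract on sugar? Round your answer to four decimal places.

Net carry = r + u − y = 0.0556 + 0.0439 − 0.0235 = 0.0760
F = S·e^((r+u−y)T) = 0.2364 · e^(0.0760 × 15/12) = 0.2364 · e^0.095000
= 0.2364 × 1.099659 = $0.2600 per pound

$0.2600 per pound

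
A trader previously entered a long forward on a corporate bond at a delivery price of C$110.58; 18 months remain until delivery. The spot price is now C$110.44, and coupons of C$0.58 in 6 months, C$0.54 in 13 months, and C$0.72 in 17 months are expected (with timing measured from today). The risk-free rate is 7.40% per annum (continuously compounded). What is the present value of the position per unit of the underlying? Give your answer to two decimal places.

PV(remaining coupons) I = 0.58·e^(−0.0740·6/12) + 0.54·e^(−0.0740·13/12) + 0.72·e^(−0.0740·17/12) = 1.7057
Current forward F = (S − I)·e^(rT) = (110.44 − 1.7057)·e^(0.0740·18/12) = 108.7343 × 1.117395 = 121.4992
Value (long) = (F − K)·e^(−rT) = (121.4992 − 110.58) × 0.894939 = 9.7720
Value = C$9.77

C$9.77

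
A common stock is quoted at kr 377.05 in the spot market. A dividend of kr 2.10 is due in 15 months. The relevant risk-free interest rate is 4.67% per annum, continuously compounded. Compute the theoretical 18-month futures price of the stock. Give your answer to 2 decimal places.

kr 402.28

PV(dividends) I = 2.10·e^(−0.0467·15/12)
I = 1.9809
F = (S − I)·e^(rT) = (377.05 − 1.9809) · e^(0.0467·18/12)
= 375.0691 · e^0.070050 = 375.0691 × 1.072562 = kr 402.28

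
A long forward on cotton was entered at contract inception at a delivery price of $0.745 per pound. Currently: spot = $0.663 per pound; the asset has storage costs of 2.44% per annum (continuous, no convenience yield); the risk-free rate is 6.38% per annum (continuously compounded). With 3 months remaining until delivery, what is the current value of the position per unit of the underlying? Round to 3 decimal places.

Current fair forward for the remaining 3 months: F = S·e^((r + u)·T), (r + u) = 0.0638 + 0.0244 = 0.0882
F = 0.663 · e^(0.0882 × 3/12) = 0.663 × 1.022295 = 0.6778
Value of long forward = (F − K)·e^(−rT) = (0.6778 − 0.745) · e^(−0.0638·3/12)
= -0.0672 × 0.984177 = -0.066

-$0.066 per pound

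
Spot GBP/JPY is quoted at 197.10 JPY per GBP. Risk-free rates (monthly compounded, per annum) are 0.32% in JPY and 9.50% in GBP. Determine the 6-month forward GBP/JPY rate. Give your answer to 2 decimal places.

188.29

By covered interest parity, F = S · (1+r_JPY/12)^(12T) / (1+r_GBP/12)^(12T)
= 197.10 × 1.001601 / 1.048450 = 197.10 × 0.955316
F = 188.29 JPY per GBP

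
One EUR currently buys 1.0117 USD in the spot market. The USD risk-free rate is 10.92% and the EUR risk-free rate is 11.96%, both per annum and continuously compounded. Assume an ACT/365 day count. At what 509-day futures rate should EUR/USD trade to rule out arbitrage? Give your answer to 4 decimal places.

F = S·e^((r_USD − r_EUR)T) = 1.0117 · e^((0.1092 − 0.1196) × 509/365)
= 1.0117 · e^-0.014503 = 1.0117 × 0.985602
F = 0.9971 USD per EUR

0.9971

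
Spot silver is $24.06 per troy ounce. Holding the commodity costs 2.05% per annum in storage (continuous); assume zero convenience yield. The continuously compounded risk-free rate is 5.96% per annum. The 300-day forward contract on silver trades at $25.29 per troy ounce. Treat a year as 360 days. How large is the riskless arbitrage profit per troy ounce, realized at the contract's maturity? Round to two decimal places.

$0.43 per troy ounce

Fair forward: F* = S·e^(carry·T), with carry = (r + u) = 0.0596 + 0.0205 = 0.0801
F* = 24.06 · e^(0.0801 × 300/360) = 24.06 · e^0.066750 = 24.06 × 1.069028 = $25.7208
Market $25.29 < fair $25.7208: forward underpriced → reverse cash-and-carry (short spot, go long the forward).
At maturity, profit = |F_mkt − F*| = |25.29 − 25.7208| = $0.43 per troy ounce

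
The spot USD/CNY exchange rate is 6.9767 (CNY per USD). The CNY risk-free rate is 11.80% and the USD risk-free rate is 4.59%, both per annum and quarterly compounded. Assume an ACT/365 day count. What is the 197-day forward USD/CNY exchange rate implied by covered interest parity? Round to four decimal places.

7.2479

By covered interest parity, F = S · (1+r_CNY/4)^(4T) / (1+r_USD/4)^(4T)
= 6.9767 × 1.064778 / 1.024938 = 6.9767 × 1.038871
F = 7.2479 CNY per USD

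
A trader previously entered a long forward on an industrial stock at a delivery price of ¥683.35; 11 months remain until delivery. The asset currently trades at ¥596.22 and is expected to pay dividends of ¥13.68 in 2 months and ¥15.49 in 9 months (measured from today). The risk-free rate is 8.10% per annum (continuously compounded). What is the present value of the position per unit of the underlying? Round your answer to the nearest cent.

PV(remaining dividends) I = 13.68·e^(−0.0810·2/12) + 15.49·e^(−0.0810·9/12) = 28.0736
Current forward F = (S − I)·e^(rT) = (596.22 − 28.0736)·e^(0.0810·11/12) = 568.1464 × 1.077076 = 611.9369
Value (long) = (F − K)·e^(−rT) = (611.9369 − 683.35) × 0.928440 = -66.3028
Value = -¥66.30

-¥66.30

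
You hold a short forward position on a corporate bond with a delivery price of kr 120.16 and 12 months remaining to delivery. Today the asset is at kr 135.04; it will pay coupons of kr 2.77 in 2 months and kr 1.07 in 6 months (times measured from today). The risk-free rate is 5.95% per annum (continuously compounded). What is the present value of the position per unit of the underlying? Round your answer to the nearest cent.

-kr 18.04

PV(remaining coupons) I = 2.77·e^(−0.0595·2/12) + 1.07·e^(−0.0595·6/12) = 3.7813
Current forward F = (S − I)·e^(rT) = (135.04 − 3.7813)·e^(0.0595·12/12) = 131.2587 × 1.061306 = 139.3056
Value (long) = (F − K)·e^(−rT) = (139.3056 − 120.16) × 0.942236 = 18.0397
Short position value = −(long value) = -kr 18.04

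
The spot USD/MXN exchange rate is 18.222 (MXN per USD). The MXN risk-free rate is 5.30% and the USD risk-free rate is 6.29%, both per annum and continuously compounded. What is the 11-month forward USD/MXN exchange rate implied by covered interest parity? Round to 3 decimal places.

18.057

F = S·e^((r_MXN − r_USD)T) = 18.222 · e^((0.0530 − 0.0629) × 11/12)
= 18.222 · e^-0.009075 = 18.222 × 0.990966
F = 18.057 MXN per USD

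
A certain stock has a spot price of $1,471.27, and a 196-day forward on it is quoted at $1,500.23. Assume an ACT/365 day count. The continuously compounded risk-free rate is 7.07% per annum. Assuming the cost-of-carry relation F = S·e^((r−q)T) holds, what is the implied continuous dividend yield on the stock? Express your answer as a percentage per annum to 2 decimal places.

3.44%

From F = S·e^((r−q)T): (r − q) = ln(F/S)/T
ln(1500.23/1471.27) = ln(1.019684) = 0.019493
(r − q) = 0.019493 / (196/365) = 0.036301
q = r − ln(F/S)/T = 0.0707 − 0.036301 = 0.034399
q = 3.44%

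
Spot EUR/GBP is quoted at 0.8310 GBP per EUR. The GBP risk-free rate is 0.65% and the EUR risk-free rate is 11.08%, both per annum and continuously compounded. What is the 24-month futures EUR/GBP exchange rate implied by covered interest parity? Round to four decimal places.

0.6745

F = S·e^((r_GBP − r_EUR)T) = 0.8310 · e^((0.0065 − 0.1108) × 24/12)
= 0.8310 · e^-0.208600 = 0.8310 × 0.811720
F = 0.6745 GBP per EUR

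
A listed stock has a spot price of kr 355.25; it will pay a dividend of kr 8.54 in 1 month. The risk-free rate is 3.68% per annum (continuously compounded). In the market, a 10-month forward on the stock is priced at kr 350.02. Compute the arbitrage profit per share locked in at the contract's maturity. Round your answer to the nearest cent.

PV(dividends) I = 8.54·e^(−0.0368·1/12) = 8.5139
Fair forward F* = (S − I)·e^(rT) = (355.25 − 8.5139)·e^0.030667 = 346.7361 × 1.031142 = 357.5342
Market kr 350.02 < fair 357.5342: forward underpriced → reverse cash-and-carry (short the stock, invest proceeds at r, pay the dividends, go long the forward).
Profit at T = |F_mkt − F*| = |350.02 − 357.5342| = kr 7.51 per share

kr 7.51 per share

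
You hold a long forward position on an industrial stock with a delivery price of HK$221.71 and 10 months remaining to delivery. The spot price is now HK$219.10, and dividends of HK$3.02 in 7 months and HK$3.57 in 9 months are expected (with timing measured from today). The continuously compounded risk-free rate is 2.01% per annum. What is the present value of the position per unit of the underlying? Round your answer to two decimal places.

PV(remaining dividends) I = 3.02·e^(−0.0201·7/12) + 3.57·e^(−0.0201·9/12) = 6.5014
Current forward F = (S − I)·e^(rT) = (219.10 − 6.5014)·e^(0.0201·10/12) = 212.5986 × 1.016891 = 216.1896
Value (long) = (F − K)·e^(−rT) = (216.1896 − 221.71) × 0.983390 = -5.4287
Value = -HK$5.43

-HK$5.43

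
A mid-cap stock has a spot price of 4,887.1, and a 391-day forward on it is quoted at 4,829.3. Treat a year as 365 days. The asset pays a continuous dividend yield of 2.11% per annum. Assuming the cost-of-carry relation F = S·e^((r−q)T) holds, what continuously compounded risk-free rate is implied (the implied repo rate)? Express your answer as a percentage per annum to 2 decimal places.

1.00%

From F = S·e^((r−q)T): (r − q) = ln(F/S)/T
ln(4829.3/4887.1) = ln(0.988173) = -0.011897
(r − q) = -0.011897 / (391/365) = -0.011106
r = ln(F/S)/T + q = -0.011106 + 0.0211 = 0.009994
r = 1.00%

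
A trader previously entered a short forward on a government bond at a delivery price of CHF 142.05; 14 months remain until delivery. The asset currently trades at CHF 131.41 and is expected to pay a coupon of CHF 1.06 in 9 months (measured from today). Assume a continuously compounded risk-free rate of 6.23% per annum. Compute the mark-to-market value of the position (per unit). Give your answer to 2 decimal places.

CHF 1.69

PV(remaining coupons) I = 1.06·e^(−0.0623·9/12) = 1.0116
Current forward F = (S − I)·e^(rT) = (131.41 − 1.0116)·e^(0.0623·14/12) = 130.3984 × 1.075390 = 140.2291
Value (long) = (F − K)·e^(−rT) = (140.2291 − 142.05) × 0.929895 = -1.6932
Short position value = −(long value) = CHF 1.69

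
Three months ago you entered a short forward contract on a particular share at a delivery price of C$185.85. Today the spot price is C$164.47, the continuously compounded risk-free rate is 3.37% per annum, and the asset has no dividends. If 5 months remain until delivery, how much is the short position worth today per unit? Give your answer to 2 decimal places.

Current fair forward for the remaining 5 months: F = S·e^(r·T), r = 0.0337
F = 164.47 · e^(0.0337 × 5/12) = 164.47 × 1.014141 = 166.7958
Value of long forward = (F − K)·e^(−rT) = (166.7958 − 185.85) · e^(−0.0337·5/12)
= -19.0542 × 0.986056 = -18.79
Short position value = −(long value) = C$18.79

C$18.79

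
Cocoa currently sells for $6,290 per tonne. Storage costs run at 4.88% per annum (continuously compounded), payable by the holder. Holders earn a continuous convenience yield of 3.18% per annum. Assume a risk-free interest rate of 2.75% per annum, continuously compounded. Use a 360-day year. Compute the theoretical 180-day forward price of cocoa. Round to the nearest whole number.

$6,432 per tonne

Net carry = r + u − y = 0.0275 + 0.0488 − 0.0318 = 0.0445
F = S·e^((r+u−y)T) = 6290 · e^(0.0445 × 180/360) = 6290 · e^0.022250
= 6290 × 1.022499 = $6,432 per tonne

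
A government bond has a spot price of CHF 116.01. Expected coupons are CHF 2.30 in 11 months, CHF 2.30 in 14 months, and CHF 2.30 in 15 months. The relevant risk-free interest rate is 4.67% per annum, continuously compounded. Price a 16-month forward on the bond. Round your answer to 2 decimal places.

CHF 116.49

PV(coupons) I = 2.30·e^(−0.0467·11/12) + 2.30·e^(−0.0467·14/12) + 2.30·e^(−0.0467·15/12)
I = 2.2036 + 2.1780 + 2.1696 = 6.5512
F = (S − I)·e^(rT) = (116.01 − 6.5512) · e^(0.0467·16/12)
= 109.4588 · e^0.062267 = 109.4588 × 1.064246 = CHF 116.49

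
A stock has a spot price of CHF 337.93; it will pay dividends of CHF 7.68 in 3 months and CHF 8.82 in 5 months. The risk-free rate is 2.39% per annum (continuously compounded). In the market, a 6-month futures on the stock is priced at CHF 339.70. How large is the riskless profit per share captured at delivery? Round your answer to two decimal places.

CHF 14.27 per share

PV(dividends) I = 7.68·e^(−0.0239·3/12) + 8.82·e^(−0.0239·5/12) = 16.3669
Fair futures F* = (S − I)·e^(rT) = (337.93 − 16.3669)·e^0.011950 = 321.5631 × 1.012022 = 325.4289
Market CHF 339.70 > fair 325.4289: forward overpriced → cash-and-carry (borrow at r, buy the stock and collect the dividends, short the forward).
Profit at T = |F_mkt − F*| = |339.70 − 325.4289| = CHF 14.27 per share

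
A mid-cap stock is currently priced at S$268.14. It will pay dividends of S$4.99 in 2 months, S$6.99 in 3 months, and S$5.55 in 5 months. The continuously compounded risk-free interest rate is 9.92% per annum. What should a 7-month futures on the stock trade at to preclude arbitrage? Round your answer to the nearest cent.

S$266.05

PV(dividends) I = 4.99·e^(−0.0992·2/12) + 6.99·e^(−0.0992·3/12) + 5.55·e^(−0.0992·5/12)
I = 4.9082 + 6.8188 + 5.3253 = 17.0523
F = (S − I)·e^(rT) = (268.14 − 17.0523) · e^(0.0992·7/12)
= 251.0877 · e^0.057867 = 251.0877 × 1.059574 = S$266.05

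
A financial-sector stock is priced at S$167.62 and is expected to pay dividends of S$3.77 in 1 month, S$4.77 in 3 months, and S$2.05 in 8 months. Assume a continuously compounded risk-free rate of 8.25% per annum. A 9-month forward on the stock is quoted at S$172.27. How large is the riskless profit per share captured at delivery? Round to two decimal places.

S$4.97 per share

PV(dividends) I = 3.77·e^(−0.0825·1/12) + 4.77·e^(−0.0825·3/12) + 2.05·e^(−0.0825·8/12) = 10.3571
Fair forward F* = (S − I)·e^(rT) = (167.62 − 10.3571)·e^0.061875 = 157.2629 × 1.063829 = 167.3008
Market S$172.27 > fair 167.3008: forward overpriced → cash-and-carry (borrow at r, buy the stock and collect the dividends, short the forward).
Profit at T = |F_mkt − F*| = |172.27 − 167.3008| = S$4.97 per share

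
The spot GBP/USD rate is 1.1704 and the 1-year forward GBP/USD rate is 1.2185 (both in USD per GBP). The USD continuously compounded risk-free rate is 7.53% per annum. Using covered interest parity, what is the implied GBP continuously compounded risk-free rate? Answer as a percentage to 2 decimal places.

3.50%

F = S·e^((r_USD − r_GBP)T) ⇒ r_GBP = r_USD − ln(F/S)/T
ln(1.2185/1.1704) = 0.040275; /(12/12) = 0.040275
r_GBP = 0.0753 − 0.040275 = 0.035025
r_GBP = 3.50%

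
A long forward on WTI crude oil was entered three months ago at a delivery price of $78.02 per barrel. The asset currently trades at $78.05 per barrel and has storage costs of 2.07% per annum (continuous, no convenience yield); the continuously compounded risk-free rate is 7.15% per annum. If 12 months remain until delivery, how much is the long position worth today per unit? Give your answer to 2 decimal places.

Current fair forward for the remaining 12 months: F = S·e^((r + u)·T), (r + u) = 0.0715 + 0.0207 = 0.0922
F = 78.05 · e^(0.0922 × 12/12) = 78.05 × 1.096584 = 85.5884
Value of long forward = (F − K)·e^(−rT) = (85.5884 − 78.02) · e^(−0.0715·12/12)
= 7.5684 × 0.930996 = 7.05

$7.05 per barrel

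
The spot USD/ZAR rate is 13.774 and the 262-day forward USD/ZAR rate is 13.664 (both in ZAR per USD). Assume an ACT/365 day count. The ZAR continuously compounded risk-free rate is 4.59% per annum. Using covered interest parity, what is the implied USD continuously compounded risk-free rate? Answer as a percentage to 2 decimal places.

F = S·e^((r_ZAR − r_USD)T) ⇒ r_USD = r_ZAR − ln(F/S)/T
ln(13.664/13.774) = -0.008018; /(262/365) = -0.011170
r_USD = 0.0459 + 0.011170 = 0.057070
r_USD = 5.71%

5.71%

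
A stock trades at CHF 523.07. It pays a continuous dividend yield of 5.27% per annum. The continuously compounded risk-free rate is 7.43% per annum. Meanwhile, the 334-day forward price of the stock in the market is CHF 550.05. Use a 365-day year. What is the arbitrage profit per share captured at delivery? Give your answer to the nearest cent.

CHF 16.54 per share

Fair forward: F* = S·e^(carry·T), with carry = (r − q) = 0.0743 − 0.0527 = 0.0216
F* = 523.07 · e^(0.0216 × 334/365) = 523.07 · e^0.019765 = 523.07 × 1.019962 = CHF 533.5115
Market CHF 550.05 > fair CHF 533.5115: forward overpriced → cash-and-carry (buy spot, short the forward).
At maturity, profit = |F_mkt − F*| = |550.05 − 533.5115| = CHF 16.54 per share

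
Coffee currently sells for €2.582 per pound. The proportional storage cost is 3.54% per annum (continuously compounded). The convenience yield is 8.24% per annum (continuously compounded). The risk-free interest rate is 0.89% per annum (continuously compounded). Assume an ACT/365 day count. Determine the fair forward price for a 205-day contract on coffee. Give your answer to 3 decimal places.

€2.527 per pound

Net carry = r + u − y = 0.0089 + 0.0354 − 0.0824 = -0.0381
F = S·e^((r+u−y)T) = 2.582 · e^(-0.0381 × 205/365) = 2.582 · e^-0.021399
= 2.582 × 0.978828 = €2.527 per pound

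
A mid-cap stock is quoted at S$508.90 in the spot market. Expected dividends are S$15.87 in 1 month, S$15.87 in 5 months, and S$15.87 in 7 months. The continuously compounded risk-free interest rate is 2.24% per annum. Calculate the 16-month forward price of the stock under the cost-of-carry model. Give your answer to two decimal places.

S$475.67

PV(dividends) I = 15.87·e^(−0.0224·1/12) + 15.87·e^(−0.0224·5/12) + 15.87·e^(−0.0224·7/12)
I = 15.8404 + 15.7226 + 15.6640 = 47.2270
F = (S − I)·e^(rT) = (508.90 − 47.2270) · e^(0.0224·16/12)
= 461.6730 · e^0.029867 = 461.6730 × 1.030317 = S$475.67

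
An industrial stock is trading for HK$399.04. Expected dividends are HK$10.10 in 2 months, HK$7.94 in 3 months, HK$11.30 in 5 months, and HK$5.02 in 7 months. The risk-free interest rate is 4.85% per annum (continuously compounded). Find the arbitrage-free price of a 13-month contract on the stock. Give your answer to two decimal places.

HK$384.93

PV(dividends) I = 10.10·e^(−0.0485·2/12) + 7.94·e^(−0.0485·3/12) + 11.30·e^(−0.0485·5/12) + 5.02·e^(−0.0485·7/12)
I = 10.0187 + 7.8443 + 11.0739 + 4.8800 = 33.8169
F = (S − I)·e^(rT) = (399.04 − 33.8169) · e^(0.0485·13/12)
= 365.2231 · e^0.052542 = 365.2231 × 1.053947 = HK$384.93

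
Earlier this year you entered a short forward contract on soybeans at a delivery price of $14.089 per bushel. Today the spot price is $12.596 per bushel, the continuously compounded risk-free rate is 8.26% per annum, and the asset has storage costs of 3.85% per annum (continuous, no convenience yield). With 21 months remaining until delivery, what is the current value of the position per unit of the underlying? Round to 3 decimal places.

-$1.281 per bushel

Current fair forward for the remaining 21 months: F = S·e^((r + u)·T), (r + u) = 0.0826 + 0.0385 = 0.1211
F = 12.596 · e^(0.1211 × 21/12) = 12.596 × 1.236055 = 15.5693
Value of long forward = (F − K)·e^(−rT) = (15.5693 − 14.089) · e^(−0.0826·21/12)
= 1.4803 × 0.865412 = 1.281
Short position value = −(long value) = -$1.281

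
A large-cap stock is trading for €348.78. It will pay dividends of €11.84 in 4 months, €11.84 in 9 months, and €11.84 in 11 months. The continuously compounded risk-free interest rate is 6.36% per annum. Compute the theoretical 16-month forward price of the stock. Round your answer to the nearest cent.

€342.58

PV(dividends) I = 11.84·e^(−0.0636·4/12) + 11.84·e^(−0.0636·9/12) + 11.84·e^(−0.0636·11/12)
I = 11.5916 + 11.2885 + 11.1695 = 34.0496
F = (S − I)·e^(rT) = (348.78 − 34.0496) · e^(0.0636·16/12)
= 314.7304 · e^0.084800 = 314.7304 × 1.088499 = €342.58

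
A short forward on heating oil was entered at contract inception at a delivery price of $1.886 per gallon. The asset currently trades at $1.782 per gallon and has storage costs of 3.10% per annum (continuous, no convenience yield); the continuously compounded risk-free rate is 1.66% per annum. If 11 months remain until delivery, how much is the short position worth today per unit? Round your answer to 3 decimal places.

Current fair forward for the remaining 11 months: F = S·e^((r + u)·T), (r + u) = 0.0166 + 0.0310 = 0.0476
F = 1.782 · e^(0.0476 × 11/12) = 1.782 × 1.044599 = 1.8615
Value of long forward = (F − K)·e^(−rT) = (1.8615 − 1.886) · e^(−0.0166·11/12)
= -0.0245 × 0.984899 = -0.024
Short position value = −(long value) = $0.024

$0.024 per gallon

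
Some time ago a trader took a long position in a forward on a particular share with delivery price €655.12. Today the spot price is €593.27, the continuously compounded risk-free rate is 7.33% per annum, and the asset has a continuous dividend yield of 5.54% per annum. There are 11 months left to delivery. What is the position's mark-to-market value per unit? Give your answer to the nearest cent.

Current fair forward for the remaining 11 months: F = S·e^((r − q)·T), (r − q) = 0.0733 − 0.0554 = 0.0179
F = 593.27 · e^(0.0179 × 11/12) = 593.27 × 1.016544 = 603.0851
Value of long forward = (F − K)·e^(−rT) = (603.0851 − 655.12) · e^(−0.0733·11/12)
= -52.0349 × 0.935016 = -48.65

-€48.65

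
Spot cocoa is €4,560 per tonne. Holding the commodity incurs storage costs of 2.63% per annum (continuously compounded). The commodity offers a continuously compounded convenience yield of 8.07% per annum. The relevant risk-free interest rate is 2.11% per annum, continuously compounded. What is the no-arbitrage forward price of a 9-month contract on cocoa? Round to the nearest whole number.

Net carry = r + u − y = 0.0211 + 0.0263 − 0.0807 = -0.0333
F = S·e^((r+u−y)T) = 4560 · e^(-0.0333 × 9/12) = 4560 · e^-0.024975
= 4560 × 0.975334 = €4,448 per tonne

€4,448 per tonne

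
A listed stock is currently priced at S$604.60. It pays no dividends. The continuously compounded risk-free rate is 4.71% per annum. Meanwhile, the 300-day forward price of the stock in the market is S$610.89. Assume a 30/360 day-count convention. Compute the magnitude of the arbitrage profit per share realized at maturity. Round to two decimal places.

S$17.91 per share

Fair forward: F* = S·e^(carry·T), with carry = r = 0.0471
F* = 604.60 · e^(0.0471 × 300/360) = 604.60 · e^0.039250 = 604.60 × 1.040030 = S$628.8021
Market S$610.89 < fair S$628.8021: forward underpriced → reverse cash-and-carry (short spot, go long the forward).
At maturity, profit = |F_mkt − F*| = |610.89 − 628.8021| = S$17.91 per share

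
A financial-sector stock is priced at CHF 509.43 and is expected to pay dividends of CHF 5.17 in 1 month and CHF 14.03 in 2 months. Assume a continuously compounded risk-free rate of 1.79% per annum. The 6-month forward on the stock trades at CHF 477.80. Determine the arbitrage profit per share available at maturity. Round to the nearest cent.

CHF 16.89 per share

PV(dividends) I = 5.17·e^(−0.0179·1/12) + 14.03·e^(−0.0179·2/12) = 19.1505
Fair forward F* = (S − I)·e^(rT) = (509.43 − 19.1505)·e^0.008950 = 490.2795 × 1.008990 = 494.6871
Market CHF 477.80 < fair 494.6871: forward underpriced → reverse cash-and-carry (short the stock, invest proceeds at r, pay the dividends, go long the forward).
Profit at T = |F_mkt − F*| = |477.80 − 494.6871| = CHF 16.89 per share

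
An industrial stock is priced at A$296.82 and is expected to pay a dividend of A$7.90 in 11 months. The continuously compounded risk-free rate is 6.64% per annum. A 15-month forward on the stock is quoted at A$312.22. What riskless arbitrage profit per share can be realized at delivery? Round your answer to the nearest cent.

PV(dividends) I = 7.90·e^(−0.0664·11/12) = 7.4335
Fair forward F* = (S − I)·e^(rT) = (296.82 − 7.4335)·e^0.083000 = 289.3865 × 1.086542 = 314.4306
Market A$312.22 < fair 314.4306: forward underpriced → reverse cash-and-carry (short the stock, invest proceeds at r, pay the dividends, go long the forward).
Profit at T = |F_mkt − F*| = |312.22 − 314.4306| = A$2.21 per share

A$2.21 per share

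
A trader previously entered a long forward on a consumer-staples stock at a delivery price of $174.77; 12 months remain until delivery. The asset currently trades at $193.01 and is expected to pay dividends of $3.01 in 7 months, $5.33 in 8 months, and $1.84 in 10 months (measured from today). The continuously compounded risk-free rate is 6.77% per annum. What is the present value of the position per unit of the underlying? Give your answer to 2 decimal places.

$19.95

PV(remaining dividends) I = 3.01·e^(−0.0677·7/12) + 5.33·e^(−0.0677·8/12) + 1.84·e^(−0.0677·10/12) = 9.7273
Current forward F = (S − I)·e^(rT) = (193.01 − 9.7273)·e^(0.0677·12/12) = 183.2827 × 1.070044 = 196.1206
Value (long) = (F − K)·e^(−rT) = (196.1206 − 174.77) × 0.934541 = 19.9530
Value = $19.95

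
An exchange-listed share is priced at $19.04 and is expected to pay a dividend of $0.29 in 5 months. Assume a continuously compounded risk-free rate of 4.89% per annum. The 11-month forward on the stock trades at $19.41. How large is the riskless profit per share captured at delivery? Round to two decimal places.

$0.21 per share

PV(dividends) I = 0.29·e^(−0.0489·5/12) = 0.2842
Fair forward F* = (S − I)·e^(rT) = (19.04 − 0.2842)·e^0.044825 = 18.7558 × 1.045845 = 19.6157
Market $19.41 < fair 19.6157: forward underpriced → reverse cash-and-carry (short the stock, invest proceeds at r, pay the dividends, go long the forward).
Profit at T = |F_mkt − F*| = |19.41 − 19.6157| = $0.21 per share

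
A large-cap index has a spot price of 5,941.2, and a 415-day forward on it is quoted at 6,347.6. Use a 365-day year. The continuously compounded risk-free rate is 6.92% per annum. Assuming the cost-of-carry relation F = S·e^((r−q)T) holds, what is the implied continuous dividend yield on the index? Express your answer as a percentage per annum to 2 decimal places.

From F = S·e^((r−q)T): (r − q) = ln(F/S)/T
ln(6347.6/5941.2) = ln(1.068404) = 0.066166
(r − q) = 0.066166 / (415/365) = 0.058194
q = r − ln(F/S)/T = 0.0692 − 0.058194 = 0.011006
q = 1.10%

1.10%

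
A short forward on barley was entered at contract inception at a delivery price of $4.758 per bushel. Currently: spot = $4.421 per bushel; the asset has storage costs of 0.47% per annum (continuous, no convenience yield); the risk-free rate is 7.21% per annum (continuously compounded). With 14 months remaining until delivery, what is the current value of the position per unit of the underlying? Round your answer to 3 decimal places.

-$0.071 per bushel

Current fair forward for the remaining 14 months: F = S·e^((r + u)·T), (r + u) = 0.0721 + 0.0047 = 0.0768
F = 4.421 · e^(0.0768 × 14/12) = 4.421 × 1.093737 = 4.8354
Value of long forward = (F − K)·e^(−rT) = (4.8354 − 4.758) · e^(−0.0721·14/12)
= 0.0774 × 0.919324 = 0.071
Short position value = −(long value) = -$0.071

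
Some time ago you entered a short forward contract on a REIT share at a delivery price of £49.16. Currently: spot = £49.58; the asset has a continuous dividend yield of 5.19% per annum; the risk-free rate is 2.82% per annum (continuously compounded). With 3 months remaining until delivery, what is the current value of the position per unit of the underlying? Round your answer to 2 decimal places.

-£0.13

Current fair forward for the remaining 3 months: F = S·e^((r − q)·T), (r − q) = 0.0282 − 0.0519 = -0.0237
F = 49.58 · e^(-0.0237 × 3/12) = 49.58 × 0.994093 = 49.2871
Value of long forward = (F − K)·e^(−rT) = (49.2871 − 49.16) · e^(−0.0282·3/12)
= 0.1271 × 0.992975 = 0.13
Short position value = −(long value) = -£0.13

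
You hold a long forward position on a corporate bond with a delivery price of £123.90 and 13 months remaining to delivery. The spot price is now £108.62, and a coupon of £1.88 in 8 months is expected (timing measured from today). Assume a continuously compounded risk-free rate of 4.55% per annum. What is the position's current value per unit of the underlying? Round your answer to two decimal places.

PV(remaining coupons) I = 1.88·e^(−0.0455·8/12) = 1.8238
Current forward F = (S − I)·e^(rT) = (108.62 − 1.8238)·e^(0.0455·13/12) = 106.7962 × 1.050527 = 112.1923
Value (long) = (F − K)·e^(−rT) = (112.1923 − 123.90) × 0.951903 = -11.1446
Value = -£11.14

-£11.14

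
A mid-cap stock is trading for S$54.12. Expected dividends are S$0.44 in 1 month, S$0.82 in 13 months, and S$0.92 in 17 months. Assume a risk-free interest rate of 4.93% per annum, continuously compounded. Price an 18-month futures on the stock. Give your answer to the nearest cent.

PV(dividends) I = 0.44·e^(−0.0493·1/12) + 0.82·e^(−0.0493·13/12) + 0.92·e^(−0.0493·17/12)
I = 0.4382 + 0.7774 + 0.8579 = 2.0735
F = (S − I)·e^(rT) = (54.12 − 2.0735) · e^(0.0493·18/12)
= 52.0465 · e^0.073950 = 52.0465 × 1.076753 = S$56.04

S$56.04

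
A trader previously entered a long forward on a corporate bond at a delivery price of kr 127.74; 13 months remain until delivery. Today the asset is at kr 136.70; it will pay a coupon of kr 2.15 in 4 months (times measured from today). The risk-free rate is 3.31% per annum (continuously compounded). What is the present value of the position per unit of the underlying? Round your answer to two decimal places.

kr 11.33

PV(remaining coupons) I = 2.15·e^(−0.0331·4/12) = 2.1264
Current forward F = (S − I)·e^(rT) = (136.70 − 2.1264)·e^(0.0331·13/12) = 134.5736 × 1.036509 = 139.4867
Value (long) = (F − K)·e^(−rT) = (139.4867 − 127.74) × 0.964777 = 11.3329
Value = kr 11.33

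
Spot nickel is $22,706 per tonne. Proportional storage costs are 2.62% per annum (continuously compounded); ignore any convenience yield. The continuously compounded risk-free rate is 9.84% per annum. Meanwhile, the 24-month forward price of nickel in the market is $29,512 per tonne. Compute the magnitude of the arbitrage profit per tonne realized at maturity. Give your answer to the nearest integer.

$380 per tonne

Fair forward: F* = S·e^(carry·T), with carry = (r + u) = 0.0984 + 0.0262 = 0.1246
F* = 22706 · e^(0.1246 × 24/12) = 22706 · e^0.249200 = 22706 × 1.282999 = $29131.7753
Market $29512 > fair $29131.7753: forward overpriced → cash-and-carry (buy spot, short the forward).
At maturity, profit = |F_mkt − F*| = |29512 − 29131.7753| = $380 per tonne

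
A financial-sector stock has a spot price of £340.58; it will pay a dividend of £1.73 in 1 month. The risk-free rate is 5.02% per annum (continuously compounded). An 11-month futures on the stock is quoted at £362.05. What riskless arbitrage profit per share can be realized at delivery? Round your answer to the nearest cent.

£7.24 per share

PV(dividends) I = 1.73·e^(−0.0502·1/12) = 1.7228
Fair futures F* = (S − I)·e^(rT) = (340.58 − 1.7228)·e^0.046017 = 338.8572 × 1.047092 = 354.8147
Market £362.05 > fair 354.8147: forward overpriced → cash-and-carry (borrow at r, buy the stock and collect the dividends, short the forward).
Profit at T = |F_mkt − F*| = |362.05 − 354.8147| = £7.24 per share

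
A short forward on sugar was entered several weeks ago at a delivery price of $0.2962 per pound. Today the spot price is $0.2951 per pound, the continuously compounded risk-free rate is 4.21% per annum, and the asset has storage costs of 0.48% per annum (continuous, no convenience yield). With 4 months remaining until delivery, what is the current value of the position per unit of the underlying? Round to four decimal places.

Current fair forward for the remaining 4 months: F = S·e^((r + u)·T), (r + u) = 0.0421 + 0.0048 = 0.0469
F = 0.2951 · e^(0.0469 × 4/12) = 0.2951 × 1.015756 = 0.2997
Value of long forward = (F − K)·e^(−rT) = (0.2997 − 0.2962) · e^(−0.0421·4/12)
= 0.0035 × 0.986065 = 0.0035
Short position value = −(long value) = -$0.0035

-$0.0035 per pound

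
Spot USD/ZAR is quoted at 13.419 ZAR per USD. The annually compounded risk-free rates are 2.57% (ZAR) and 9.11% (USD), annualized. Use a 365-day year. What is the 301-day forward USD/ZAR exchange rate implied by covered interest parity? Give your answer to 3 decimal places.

By covered interest parity, F = S · (1+r_ZAR)^T / (1+r_USD)^T
= 13.419 × 1.021146 / 1.074547 = 13.419 × 0.950304
F = 12.752 ZAR per USD

12.752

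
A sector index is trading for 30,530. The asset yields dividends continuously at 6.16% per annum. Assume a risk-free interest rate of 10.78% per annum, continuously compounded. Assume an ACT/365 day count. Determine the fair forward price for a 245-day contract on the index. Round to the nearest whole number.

F = S·e^((r − q)T) = 30530 · e^((0.1078 − 0.0616) × 245/365)
= 30530 · e^0.031011 = 30530 × 1.031497
F = 31,492

31,492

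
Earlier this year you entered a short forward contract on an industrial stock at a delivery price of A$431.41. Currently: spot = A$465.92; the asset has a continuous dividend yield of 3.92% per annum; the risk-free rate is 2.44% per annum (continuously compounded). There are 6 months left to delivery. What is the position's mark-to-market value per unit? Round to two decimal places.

Current fair forward for the remaining 6 months: F = S·e^((r − q)·T), (r − q) = 0.0244 − 0.0392 = -0.0148
F = 465.92 · e^(-0.0148 × 6/12) = 465.92 × 0.992627 = 462.4848
Value of long forward = (F − K)·e^(−rT) = (462.4848 − 431.41) · e^(−0.0244·6/12)
= 31.0748 × 0.987874 = 30.70
Short position value = −(long value) = -A$30.70

-A$30.70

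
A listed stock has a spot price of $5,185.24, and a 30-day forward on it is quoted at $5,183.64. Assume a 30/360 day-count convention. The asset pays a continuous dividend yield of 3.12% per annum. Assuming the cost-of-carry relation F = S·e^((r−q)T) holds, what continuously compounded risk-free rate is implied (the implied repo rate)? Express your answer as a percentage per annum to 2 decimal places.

2.75%

From F = S·e^((r−q)T): (r − q) = ln(F/S)/T
ln(5183.64/5185.24) = ln(0.999691) = -0.000309
(r − q) = -0.000309 / (30/360) = -0.003708
r = ln(F/S)/T + q = -0.003708 + 0.0312 = 0.027492
r = 2.75%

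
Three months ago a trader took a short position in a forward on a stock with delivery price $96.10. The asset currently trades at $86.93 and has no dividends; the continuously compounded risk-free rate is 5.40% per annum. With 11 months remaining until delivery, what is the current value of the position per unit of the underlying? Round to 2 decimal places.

Current fair forward for the remaining 11 months: F = S·e^(r·T), r = 0.0540
F = 86.93 · e^(0.0540 × 11/12) = 86.93 × 1.050746 = 91.3413
Value of long forward = (F − K)·e^(−rT) = (91.3413 − 96.10) · e^(−0.0540·11/12)
= -4.7587 × 0.951705 = -4.53
Short position value = −(long value) = $4.53

$4.53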